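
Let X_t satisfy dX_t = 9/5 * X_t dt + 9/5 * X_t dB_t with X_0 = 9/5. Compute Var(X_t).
Var(X_t) = 81*(exp(81*t/25) - 1)*exp(18*t/5)/25

For GBM dX = mu X dt + sigma X dB with X_0 = x_0, apply Itô to Y = log X: dY = (mu - sigma^2/2) dt + sigma dB, so Y_t = log(x_0) + (mu - sigma^2/2) t + sigma B_t and hence X_t = x_0 * exp((mu - sigma^2/2) t + sigma B_t).
With mu = 9/5, sigma = 9/5, x_0 = 9/5, this gives:
  X_t = 9/5 * exp((9/50) * t + (9/5) * B_t).
Since sigma*B_t ~ Normal(0, sigma^2 t), E[exp(sigma*B_t)] = exp(sigma^2 t / 2); so E[X_t] = x_0 * exp((mu - sigma^2/2) t) * exp(sigma^2 t / 2) = x_0 * exp(mu t) = 9*exp(9*t/5)/5.
Var(X_t) = E[X_t^2] - (E[X_t])^2 = x_0^2 * exp(2 mu t) * (exp(sigma^2 t) - 1) = 81*(exp(81*t/25) - 1)*exp(18*t/5)/25.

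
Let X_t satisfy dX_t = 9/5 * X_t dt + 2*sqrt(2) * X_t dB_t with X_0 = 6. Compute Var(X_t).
Var(X_t) = 36*(exp(8*t) - 1)*exp(18*t/5)

For GBM dX = mu X dt + sigma X dB with X_0 = x_0, apply Itô to Y = log X: dY = (mu - sigma^2/2) dt + sigma dB, so Y_t = log(x_0) + (mu - sigma^2/2) t + sigma B_t and hence X_t = x_0 * exp((mu - sigma^2/2) t + sigma B_t).
With mu = 9/5, sigma = 2*sqrt(2), x_0 = 6, this gives:
  X_t = 6 * exp((-11/5) * t + (2*sqrt(2)) * B_t).
Since sigma*B_t ~ Normal(0, sigma^2 t), E[exp(sigma*B_t)] = exp(sigma^2 t / 2); so E[X_t] = x_0 * exp((mu - sigma^2/2) t) * exp(sigma^2 t / 2) = x_0 * exp(mu t) = 6*exp(9*t/5).
Var(X_t) = E[X_t^2] - (E[X_t])^2 = x_0^2 * exp(2 mu t) * (exp(sigma^2 t) - 1) = 36*(exp(8*t) - 1)*exp(18*t/5).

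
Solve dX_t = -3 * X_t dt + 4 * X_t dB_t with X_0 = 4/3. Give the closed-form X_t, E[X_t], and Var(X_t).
X_t = 4/3 * exp((-11) t + (4) B_t); E[X_t] = 4*exp(-3*t)/3; Var(X_t) = (16*exp(16*t) - 16)*exp(-6*t)/9

For GBM dX = mu X dt + sigma X dB with X_0 = x_0, apply Itô to Y = log X: dY = (mu - sigma^2/2) dt + sigma dB, so Y_t = log(x_0) + (mu - sigma^2/2) t + sigma B_t and hence X_t = x_0 * exp((mu - sigma^2/2) t + sigma B_t).
With mu = -3, sigma = 4, x_0 = 4/3, this gives:
  X_t = 4/3 * exp((-11) * t + (4) * B_t).
Since sigma*B_t ~ Normal(0, sigma^2 t), E[exp(sigma*B_t)] = exp(sigma^2 t / 2); so E[X_t] = x_0 * exp((mu - sigma^2/2) t) * exp(sigma^2 t / 2) = x_0 * exp(mu t) = 4*exp(-3*t)/3.
Var(X_t) = E[X_t^2] - (E[X_t])^2 = x_0^2 * exp(2 mu t) * (exp(sigma^2 t) - 1) = (16*exp(16*t) - 16)*exp(-6*t)/9.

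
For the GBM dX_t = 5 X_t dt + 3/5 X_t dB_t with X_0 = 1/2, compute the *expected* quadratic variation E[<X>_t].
E[<X>_t] = 9*exp(259*t/25)/1036 - 9/1036

<X>_t = int_0^t ((3/5) * X_s)^2 ds. Taking expectation inside the integral: E[<X>_t] = (3/5)^2 * int_0^t E[X_s^2] ds. For GBM, E[X_s^2] = x_0^2 * exp((2 mu + sigma^2) s). Integrating:
  E[<X>_t] = (3/5)^2 * (1/2)^2 * (exp((2*5 + (3/5)^2) t) - 1) / (2*5 + (3/5)^2)
           = (3/5)^2 * (1/2)^2 * (exp((259/25) t) - 1) / (259/25) = 9*exp(259*t/25)/1036 - 9/1036.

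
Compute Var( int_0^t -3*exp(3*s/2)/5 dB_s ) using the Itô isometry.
Var = 3*exp(3*t)/25 - 3/25

The Itô integral of a deterministic integrand f(s) has mean 0 because each increment f(s) * (B_{s+ds} - B_s) has mean 0. By the Itô isometry:
  Var( int_0^t f(s) dB_s ) = E[ (int_0^t f(s) dB_s)^2 ] = int_0^t f(s)^2 ds.
Here f(s) = -3*exp(3*s/2)/5, so f(s)^2 = 9*exp(3*s)/25. Integrate:
  int_0^t (9*exp(3*s)/25) ds = 3*exp(3*t)/25 - 3/25.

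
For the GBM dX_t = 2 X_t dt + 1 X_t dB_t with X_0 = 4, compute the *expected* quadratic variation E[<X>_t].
E[<X>_t] = 16*exp(5*t)/5 - 16/5

<X>_t = int_0^t (1 * X_s)^2 ds. Taking expectation inside the integral: E[<X>_t] = 1^2 * int_0^t E[X_s^2] ds. For GBM, E[X_s^2] = x_0^2 * exp((2 mu + sigma^2) s). Integrating:
  E[<X>_t] = 1^2 * 4^2 * (exp((2*2 + 1^2) t) - 1) / (2*2 + 1^2)
           = 1^2 * 4^2 * (exp(5 t) - 1) / 5 = 16*exp(5*t)/5 - 16/5.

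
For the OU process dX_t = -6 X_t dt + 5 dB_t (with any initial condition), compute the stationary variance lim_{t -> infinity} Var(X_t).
lim Var(X_t) = 25/12

The OU SDE dX = -theta X dt + sigma dB admits the integrating factor exp(theta t): d(exp(theta t) X_t) = sigma exp(theta t) dB_t. Integrating from 0 to t gives X_t = x_0 * exp(-theta t) + sigma * int_0^t exp(-theta (t-s)) dB_s for any initial x_0. The Itô integral has variance (by the Itô isometry) sigma^2 * int_0^t exp(-2 theta (t - s)) ds = sigma^2 * (1 - exp(-2 theta t)) / (2 theta), independent of x_0.
With theta = 6, sigma = 5:
  Var(X_t) = (5)^2 * (1 - exp(-2*6 t)) / (2 * 6) = 25/12 - 25*exp(-12*t)/12.
As t -> infinity, exp(-2*6 t) -> 0, so the stationary variance is sigma^2 / (2 theta) = 25/12.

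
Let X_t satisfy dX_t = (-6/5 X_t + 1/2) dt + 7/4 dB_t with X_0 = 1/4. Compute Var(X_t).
Var(X_t) = 245/192 - 245*exp(-12*t/5)/192

The variance V(t) = Var(X_t) satisfies V'(t) = 2 a V(t) + c^2 with V(0) = 0 (drift coefficient is linear in X, diffusion is constant). With a = -6/5, c = 7/4, the solution is
  V(t) = (c^2 / (2 a)) * (exp(2 a t) - 1)
       = ((7/4)^2 / (2*(-6/5))) * (exp((-12/5) t) - 1)
       = 245/192 - 245*exp(-12*t/5)/192.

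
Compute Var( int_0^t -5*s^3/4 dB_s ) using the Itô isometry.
Var = 25*t^7/112

The Itô integral of a deterministic integrand f(s) has mean 0 because each increment f(s) * (B_{s+ds} - B_s) has mean 0. By the Itô isometry:
  Var( int_0^t f(s) dB_s ) = E[ (int_0^t f(s) dB_s)^2 ] = int_0^t f(s)^2 ds.
Here f(s) = -5*s^3/4, so f(s)^2 = 25*s^6/16. Integrate:
  int_0^t (25*s^6/16) ds = 25*t^7/112.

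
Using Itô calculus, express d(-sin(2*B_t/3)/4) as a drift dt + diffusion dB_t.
d(-sin(2*B_t/3)/4) = (sin(2*B_t/3)/18) dt + (-cos(2*B_t/3)/6) dB_t

Itô's formula for f(B_t) gives d f(B_t) = f'(B_t) dB_t + (1/2) f''(B_t) dt. Compute derivatives of f(x) = -sin(2*x/3)/4:
  f'(x)  = -cos(2*x/3)/6
  f''(x) = sin(2*x/3)/9
Substitute x = B_t and multiply the f'' term by 1/2:
  drift     = (1/2) * (sin(2*x/3)/9) evaluated at B_t = sin(2*B_t/3)/18
  diffusion = (-cos(2*x/3)/6) evaluated at B_t = -cos(2*B_t/3)/6
Therefore d(-sin(2*B_t/3)/4) = (sin(2*B_t/3)/18) dt + (-cos(2*B_t/3)/6) dB_t.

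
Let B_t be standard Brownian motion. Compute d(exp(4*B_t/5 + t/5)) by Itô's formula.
d(exp(4*B_t/5 + t/5)) = (13*exp(4*B_t/5 + t/5)/25) dt + (4*exp(4*B_t/5 + t/5)/5) dB_t

Itô's formula for f(t, x): d f(t, B_t) = (f_t + (1/2) f_xx) dt + f_x dB_t. Compute partials of f(t, x) = exp(t/5 + 4*x/5):
  f_t(t,x)  = exp(t/5 + 4*x/5)/5
  f_x(t,x)  = 4*exp(t/5 + 4*x/5)/5
  f_xx(t,x) = 16*exp(t/5 + 4*x/5)/25
Assemble drift = f_t + (1/2) f_xx = 13*exp(t/5 + 4*x/5)/25 and diffusion = f_x = 4*exp(t/5 + 4*x/5)/5. Substituting x = B_t:
  d(exp(4*B_t/5 + t/5)) = (13*exp(4*B_t/5 + t/5)/25) dt + (4*exp(4*B_t/5 + t/5)/5) dB_t.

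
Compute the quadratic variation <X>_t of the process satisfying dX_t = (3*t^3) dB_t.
<X>_t = 9*t^7/7

For an Itô process dX_t = a(t) dt + b(t) dB_t, the quadratic variation is <X>_t = int_0^t b(s)^2 ds (the drift term does not contribute). Here b(s) = 3*s^3, so
  b(s)^2 = 9*s^6.
Integrating from 0 to t:
  <X>_t = int_0^t (9*s^6) ds = 9*t^7/7.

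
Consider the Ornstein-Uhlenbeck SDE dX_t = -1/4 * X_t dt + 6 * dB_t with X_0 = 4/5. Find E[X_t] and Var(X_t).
E[X_t] = 4*exp(-t/4)/5; Var(X_t) = 72 - 72*exp(-t/2)

The OU SDE dX = -theta X dt + sigma dB admits the integrating factor exp(theta t): d(exp(theta t) X_t) = sigma exp(theta t) dB_t. Integrating from 0 to t:
  X_t = x_0 * exp(-theta t) + sigma * int_0^t exp(-theta (t-s)) dB_s.
The Itô integral has mean 0 and (by the Itô isometry) variance sigma^2 * int_0^t exp(-2 theta (t - s)) ds = sigma^2 * (1 - exp(-2 theta t)) / (2 theta).
With theta = 1/4, sigma = 6, x_0 = 4/5:
  E[X_t] = 4/5 * exp(-1/4 t) = 4*exp(-t/4)/5
  Var(X_t) = (6)^2 * (1 - exp(-2*1/4 t)) / (2 * 1/4) = 72 - 72*exp(-t/2).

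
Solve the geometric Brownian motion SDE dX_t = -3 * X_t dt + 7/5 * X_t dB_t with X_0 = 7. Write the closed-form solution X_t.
X_t = 7 * exp((-199/50) * t + (7/5) * B_t)

For GBM dX = mu X dt + sigma X dB with X_0 = x_0, apply Itô to Y = log X: dY = (mu - sigma^2/2) dt + sigma dB, so Y_t = log(x_0) + (mu - sigma^2/2) t + sigma B_t and hence X_t = x_0 * exp((mu - sigma^2/2) t + sigma B_t).
With mu = -3, sigma = 7/5, x_0 = 7, this gives:
  X_t = 7 * exp((-199/50) * t + (7/5) * B_t).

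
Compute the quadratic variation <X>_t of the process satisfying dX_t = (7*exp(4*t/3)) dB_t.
<X>_t = 147*exp(8*t/3)/8 - 147/8

For an Itô process dX_t = a(t) dt + b(t) dB_t, the quadratic variation is <X>_t = int_0^t b(s)^2 ds (the drift term does not contribute). Here b(s) = 7*exp(4*s/3), so
  b(s)^2 = 49*exp(8*s/3).
Integrating from 0 to t:
  <X>_t = int_0^t (49*exp(8*s/3)) ds = 147*exp(8*t/3)/8 - 147/8.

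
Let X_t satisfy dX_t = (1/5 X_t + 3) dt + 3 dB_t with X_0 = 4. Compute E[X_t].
E[X_t] = 19*exp(t/5) - 15

Taking expectations and using E[dB_t] = 0, the mean m(t) = E[X_t] satisfies the ODE m'(t) = a m(t) + b with m(0) = x_0. With a = 1/5, b = 3, x_0 = 4, the solution is
  m(t) = x_0 * exp(a t) + (b/a) * (exp(a t) - 1)
       = 4 * exp((1/5) t) + (3/(1/5)) * (exp((1/5) t) - 1)
       = 19*exp(t/5) - 15.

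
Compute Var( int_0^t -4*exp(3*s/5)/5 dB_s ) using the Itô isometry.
Var = 8*exp(6*t/5)/15 - 8/15

The Itô integral of a deterministic integrand f(s) has mean 0 because each increment f(s) * (B_{s+ds} - B_s) has mean 0. By the Itô isometry:
  Var( int_0^t f(s) dB_s ) = E[ (int_0^t f(s) dB_s)^2 ] = int_0^t f(s)^2 ds.
Here f(s) = -4*exp(3*s/5)/5, so f(s)^2 = 16*exp(6*s/5)/25. Integrate:
  int_0^t (16*exp(6*s/5)/25) ds = 8*exp(6*t/5)/15 - 8/15.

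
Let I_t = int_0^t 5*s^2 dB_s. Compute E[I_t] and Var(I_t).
E[I_t] = 0; Var(I_t) = 5*t^5

The Itô integral of a deterministic integrand f(s) has mean 0 because each increment f(s) * (B_{s+ds} - B_s) has mean 0. By the Itô isometry:
  Var( int_0^t f(s) dB_s ) = E[ (int_0^t f(s) dB_s)^2 ] = int_0^t f(s)^2 ds.
Here f(s) = 5*s^2, so f(s)^2 = 25*s^4. Integrate:
  int_0^t (25*s^4) ds = 5*t^5.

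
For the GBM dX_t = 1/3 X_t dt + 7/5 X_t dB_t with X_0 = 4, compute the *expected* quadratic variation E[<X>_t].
E[<X>_t] = 2352*exp(197*t/75)/197 - 2352/197

<X>_t = int_0^t ((7/5) * X_s)^2 ds. Taking expectation inside the integral: E[<X>_t] = (7/5)^2 * int_0^t E[X_s^2] ds. For GBM, E[X_s^2] = x_0^2 * exp((2 mu + sigma^2) s). Integrating:
  E[<X>_t] = (7/5)^2 * 4^2 * (exp((2*(1/3) + (7/5)^2) t) - 1) / (2*(1/3) + (7/5)^2)
           = (7/5)^2 * 4^2 * (exp((197/75) t) - 1) / (197/75) = 2352*exp(197*t/75)/197 - 2352/197.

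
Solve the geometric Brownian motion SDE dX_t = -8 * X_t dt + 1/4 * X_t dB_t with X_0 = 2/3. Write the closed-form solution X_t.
X_t = 2/3 * exp((-257/32) * t + (1/4) * B_t)

For GBM dX = mu X dt + sigma X dB with X_0 = x_0, apply Itô to Y = log X: dY = (mu - sigma^2/2) dt + sigma dB, so Y_t = log(x_0) + (mu - sigma^2/2) t + sigma B_t and hence X_t = x_0 * exp((mu - sigma^2/2) t + sigma B_t).
With mu = -8, sigma = 1/4, x_0 = 2/3, this gives:
  X_t = 2/3 * exp((-257/32) * t + (1/4) * B_t).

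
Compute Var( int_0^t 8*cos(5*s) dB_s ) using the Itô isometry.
Var = 32*t + 16*sin(10*t)/5

The Itô integral of a deterministic integrand f(s) has mean 0 because each increment f(s) * (B_{s+ds} - B_s) has mean 0. By the Itô isometry:
  Var( int_0^t f(s) dB_s ) = E[ (int_0^t f(s) dB_s)^2 ] = int_0^t f(s)^2 ds.
Here f(s) = 8*cos(5*s), so f(s)^2 = 64*cos(5*s)^2. Integrate:
  int_0^t (64*cos(5*s)^2) ds = 32*t + 16*sin(10*t)/5.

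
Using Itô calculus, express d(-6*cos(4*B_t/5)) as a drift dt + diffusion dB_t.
d(-6*cos(4*B_t/5)) = (48*cos(4*B_t/5)/25) dt + (24*sin(4*B_t/5)/5) dB_t

Itô's formula for f(B_t) gives d f(B_t) = f'(B_t) dB_t + (1/2) f''(B_t) dt. Compute derivatives of f(x) = -6*cos(4*x/5):
  f'(x)  = 24*sin(4*x/5)/5
  f''(x) = 96*cos(4*x/5)/25
Substitute x = B_t and multiply the f'' term by 1/2:
  drift     = (1/2) * (96*cos(4*x/5)/25) evaluated at B_t = 48*cos(4*B_t/5)/25
  diffusion = (24*sin(4*x/5)/5) evaluated at B_t = 24*sin(4*B_t/5)/5
Therefore d(-6*cos(4*B_t/5)) = (48*cos(4*B_t/5)/25) dt + (24*sin(4*B_t/5)/5) dB_t.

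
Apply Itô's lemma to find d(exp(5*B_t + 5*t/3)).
d(exp(5*B_t + 5*t/3)) = (85*exp(5*B_t + 5*t/3)/6) dt + (5*exp(5*B_t + 5*t/3)) dB_t

Itô's formula for f(t, x): d f(t, B_t) = (f_t + (1/2) f_xx) dt + f_x dB_t. Compute partials of f(t, x) = exp(5*t/3 + 5*x):
  f_t(t,x)  = 5*exp(5*t/3 + 5*x)/3
  f_x(t,x)  = 5*exp(5*t/3 + 5*x)
  f_xx(t,x) = 25*exp(5*t/3 + 5*x)
Assemble drift = f_t + (1/2) f_xx = 85*exp(5*t/3 + 5*x)/6 and diffusion = f_x = 5*exp(5*t/3 + 5*x). Substituting x = B_t:
  d(exp(5*B_t + 5*t/3)) = (85*exp(5*B_t + 5*t/3)/6) dt + (5*exp(5*B_t + 5*t/3)) dB_t.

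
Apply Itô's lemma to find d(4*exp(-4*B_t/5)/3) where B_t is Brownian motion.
d(4*exp(-4*B_t/5)/3) = (32*exp(-4*B_t/5)/75) dt + (-16*exp(-4*B_t/5)/15) dB_t

Itô's formula for f(B_t) gives d f(B_t) = f'(B_t) dB_t + (1/2) f''(B_t) dt. Compute derivatives of f(x) = 4*exp(-4*x/5)/3:
  f'(x)  = -16*exp(-4*x/5)/15
  f''(x) = 64*exp(-4*x/5)/75
Substitute x = B_t and multiply the f'' term by 1/2:
  drift     = (1/2) * (64*exp(-4*x/5)/75) evaluated at B_t = 32*exp(-4*B_t/5)/75
  diffusion = (-16*exp(-4*x/5)/15) evaluated at B_t = -16*exp(-4*B_t/5)/15
Therefore d(4*exp(-4*B_t/5)/3) = (32*exp(-4*B_t/5)/75) dt + (-16*exp(-4*B_t/5)/15) dB_t.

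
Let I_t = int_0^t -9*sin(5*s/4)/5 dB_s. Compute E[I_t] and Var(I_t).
E[I_t] = 0; Var(I_t) = 81*t/50 - 81*sin(5*t/2)/125

The Itô integral of a deterministic integrand f(s) has mean 0 because each increment f(s) * (B_{s+ds} - B_s) has mean 0. By the Itô isometry:
  Var( int_0^t f(s) dB_s ) = E[ (int_0^t f(s) dB_s)^2 ] = int_0^t f(s)^2 ds.
Here f(s) = -9*sin(5*s/4)/5, so f(s)^2 = 81*sin(5*s/4)^2/25. Integrate:
  int_0^t (81*sin(5*s/4)^2/25) ds = 81*t/50 - 81*sin(5*t/2)/125.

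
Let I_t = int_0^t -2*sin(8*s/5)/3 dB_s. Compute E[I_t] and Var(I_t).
E[I_t] = 0; Var(I_t) = 2*t/9 - 5*sin(8*t/5)*cos(8*t/5)/36

The Itô integral of a deterministic integrand f(s) has mean 0 because each increment f(s) * (B_{s+ds} - B_s) has mean 0. By the Itô isometry:
  Var( int_0^t f(s) dB_s ) = E[ (int_0^t f(s) dB_s)^2 ] = int_0^t f(s)^2 ds.
Here f(s) = -2*sin(8*s/5)/3, so f(s)^2 = 4*sin(8*s/5)^2/9. Integrate:
  int_0^t (4*sin(8*s/5)^2/9) ds = 2*t/9 - 5*sin(8*t/5)*cos(8*t/5)/36.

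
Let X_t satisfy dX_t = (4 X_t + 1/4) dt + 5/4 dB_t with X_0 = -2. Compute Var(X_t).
Var(X_t) = 25*exp(8*t)/128 - 25/128

The variance V(t) = Var(X_t) satisfies V'(t) = 2 a V(t) + c^2 with V(0) = 0 (drift coefficient is linear in X, diffusion is constant). With a = 4, c = 5/4, the solution is
  V(t) = (c^2 / (2 a)) * (exp(2 a t) - 1)
       = ((5/4)^2 / (2*4)) * (exp(8 t) - 1)
       = 25*exp(8*t)/128 - 25/128.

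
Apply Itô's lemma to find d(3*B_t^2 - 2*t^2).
d(3*B_t^2 - 2*t^2) = (3 - 4*t) dt + (6*B_t) dB_t

Itô's formula for f(t, x): d f(t, B_t) = (f_t + (1/2) f_xx) dt + f_x dB_t. Compute partials of f(t, x) = -2*t^2 + 3*x^2:
  f_t(t,x)  = -4*t
  f_x(t,x)  = 6*x
  f_xx(t,x) = 6
Assemble drift = f_t + (1/2) f_xx = 3 - 4*t and diffusion = f_x = 6*x. Substituting x = B_t:
  d(3*B_t^2 - 2*t^2) = (3 - 4*t) dt + (6*B_t) dB_t.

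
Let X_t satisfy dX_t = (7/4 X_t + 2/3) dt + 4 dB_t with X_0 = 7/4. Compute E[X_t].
E[X_t] = 179*exp(7*t/4)/84 - 8/21

Taking expectations and using E[dB_t] = 0, the mean m(t) = E[X_t] satisfies the ODE m'(t) = a m(t) + b with m(0) = x_0. With a = 7/4, b = 2/3, x_0 = 7/4, the solution is
  m(t) = x_0 * exp(a t) + (b/a) * (exp(a t) - 1)
       = (7/4) * exp((7/4) t) + ((2/3)/(7/4)) * (exp((7/4) t) - 1)
       = 179*exp(7*t/4)/84 - 8/21.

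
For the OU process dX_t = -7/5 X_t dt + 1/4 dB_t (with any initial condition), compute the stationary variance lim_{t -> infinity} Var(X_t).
lim Var(X_t) = 5/224

The OU SDE dX = -theta X dt + sigma dB admits the integrating factor exp(theta t): d(exp(theta t) X_t) = sigma exp(theta t) dB_t. Integrating from 0 to t gives X_t = x_0 * exp(-theta t) + sigma * int_0^t exp(-theta (t-s)) dB_s for any initial x_0. The Itô integral has variance (by the Itô isometry) sigma^2 * int_0^t exp(-2 theta (t - s)) ds = sigma^2 * (1 - exp(-2 theta t)) / (2 theta), independent of x_0.
With theta = 7/5, sigma = 1/4:
  Var(X_t) = (1/4)^2 * (1 - exp(-2*7/5 t)) / (2 * 7/5) = 5/224 - 5*exp(-14*t/5)/224.
As t -> infinity, exp(-2*7/5 t) -> 0, so the stationary variance is sigma^2 / (2 theta) = 5/224.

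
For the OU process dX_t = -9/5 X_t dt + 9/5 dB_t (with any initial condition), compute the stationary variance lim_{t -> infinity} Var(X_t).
lim Var(X_t) = 9/10

The OU SDE dX = -theta X dt + sigma dB admits the integrating factor exp(theta t): d(exp(theta t) X_t) = sigma exp(theta t) dB_t. Integrating from 0 to t gives X_t = x_0 * exp(-theta t) + sigma * int_0^t exp(-theta (t-s)) dB_s for any initial x_0. The Itô integral has variance (by the Itô isometry) sigma^2 * int_0^t exp(-2 theta (t - s)) ds = sigma^2 * (1 - exp(-2 theta t)) / (2 theta), independent of x_0.
With theta = 9/5, sigma = 9/5:
  Var(X_t) = (9/5)^2 * (1 - exp(-2*9/5 t)) / (2 * 9/5) = 9/10 - 9*exp(-18*t/5)/10.
As t -> infinity, exp(-2*9/5 t) -> 0, so the stationary variance is sigma^2 / (2 theta) = 9/10.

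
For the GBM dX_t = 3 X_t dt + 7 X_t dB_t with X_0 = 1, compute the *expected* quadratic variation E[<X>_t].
E[<X>_t] = 49*exp(55*t)/55 - 49/55

<X>_t = int_0^t (7 * X_s)^2 ds. Taking expectation inside the integral: E[<X>_t] = 7^2 * int_0^t E[X_s^2] ds. For GBM, E[X_s^2] = x_0^2 * exp((2 mu + sigma^2) s). Integrating:
  E[<X>_t] = 7^2 * 1^2 * (exp((2*3 + 7^2) t) - 1) / (2*3 + 7^2)
           = 7^2 * 1^2 * (exp(55 t) - 1) / 55 = 49*exp(55*t)/55 - 49/55.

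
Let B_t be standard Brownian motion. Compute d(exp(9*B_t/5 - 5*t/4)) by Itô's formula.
d(exp(9*B_t/5 - 5*t/4)) = (37*exp(9*B_t/5 - 5*t/4)/100) dt + (9*exp(9*B_t/5 - 5*t/4)/5) dB_t

Itô's formula for f(t, x): d f(t, B_t) = (f_t + (1/2) f_xx) dt + f_x dB_t. Compute partials of f(t, x) = exp(-5*t/4 + 9*x/5):
  f_t(t,x)  = -5*exp(-5*t/4 + 9*x/5)/4
  f_x(t,x)  = 9*exp(-5*t/4 + 9*x/5)/5
  f_xx(t,x) = 81*exp(-5*t/4 + 9*x/5)/25
Assemble drift = f_t + (1/2) f_xx = 37*exp(-5*t/4 + 9*x/5)/100 and diffusion = f_x = 9*exp(-5*t/4 + 9*x/5)/5. Substituting x = B_t:
  d(exp(9*B_t/5 - 5*t/4)) = (37*exp(9*B_t/5 - 5*t/4)/100) dt + (9*exp(9*B_t/5 - 5*t/4)/5) dB_t.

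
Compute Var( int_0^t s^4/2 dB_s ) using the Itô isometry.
Var = t^9/36

The Itô integral of a deterministic integrand f(s) has mean 0 because each increment f(s) * (B_{s+ds} - B_s) has mean 0. By the Itô isometry:
  Var( int_0^t f(s) dB_s ) = E[ (int_0^t f(s) dB_s)^2 ] = int_0^t f(s)^2 ds.
Here f(s) = s^4/2, so f(s)^2 = s^8/4. Integrate:
  int_0^t (s^8/4) ds = t^9/36.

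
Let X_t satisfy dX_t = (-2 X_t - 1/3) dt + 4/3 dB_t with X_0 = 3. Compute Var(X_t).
Var(X_t) = 4/9 - 4*exp(-4*t)/9

The variance V(t) = Var(X_t) satisfies V'(t) = 2 a V(t) + c^2 with V(0) = 0 (drift coefficient is linear in X, diffusion is constant). With a = -2, c = 4/3, the solution is
  V(t) = (c^2 / (2 a)) * (exp(2 a t) - 1)
       = ((4/3)^2 / (2*(-2))) * (exp((-4) t) - 1)
       = 4/9 - 4*exp(-4*t)/9.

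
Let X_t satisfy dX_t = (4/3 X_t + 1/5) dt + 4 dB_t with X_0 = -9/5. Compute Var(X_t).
Var(X_t) = 6*exp(8*t/3) - 6

The variance V(t) = Var(X_t) satisfies V'(t) = 2 a V(t) + c^2 with V(0) = 0 (drift coefficient is linear in X, diffusion is constant). With a = 4/3, c = 4, the solution is
  V(t) = (c^2 / (2 a)) * (exp(2 a t) - 1)
       = (4^2 / (2*(4/3))) * (exp((8/3) t) - 1)
       = 6*exp(8*t/3) - 6.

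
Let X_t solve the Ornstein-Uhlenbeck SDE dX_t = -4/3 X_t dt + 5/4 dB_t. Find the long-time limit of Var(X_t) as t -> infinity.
lim Var(X_t) = 75/128

The OU SDE dX = -theta X dt + sigma dB admits the integrating factor exp(theta t): d(exp(theta t) X_t) = sigma exp(theta t) dB_t. Integrating from 0 to t gives X_t = x_0 * exp(-theta t) + sigma * int_0^t exp(-theta (t-s)) dB_s for any initial x_0. The Itô integral has variance (by the Itô isometry) sigma^2 * int_0^t exp(-2 theta (t - s)) ds = sigma^2 * (1 - exp(-2 theta t)) / (2 theta), independent of x_0.
With theta = 4/3, sigma = 5/4:
  Var(X_t) = (5/4)^2 * (1 - exp(-2*4/3 t)) / (2 * 4/3) = 75/128 - 75*exp(-8*t/3)/128.
As t -> infinity, exp(-2*4/3 t) -> 0, so the stationary variance is sigma^2 / (2 theta) = 75/128.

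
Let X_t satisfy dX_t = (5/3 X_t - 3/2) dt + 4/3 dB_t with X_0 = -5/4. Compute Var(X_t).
Var(X_t) = 8*exp(10*t/3)/15 - 8/15

The variance V(t) = Var(X_t) satisfies V'(t) = 2 a V(t) + c^2 with V(0) = 0 (drift coefficient is linear in X, diffusion is constant). With a = 5/3, c = 4/3, the solution is
  V(t) = (c^2 / (2 a)) * (exp(2 a t) - 1)
       = ((4/3)^2 / (2*(5/3))) * (exp((10/3) t) - 1)
       = 8*exp(10*t/3)/15 - 8/15.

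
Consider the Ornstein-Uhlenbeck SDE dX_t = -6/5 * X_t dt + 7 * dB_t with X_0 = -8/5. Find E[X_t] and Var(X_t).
E[X_t] = -8*exp(-6*t/5)/5; Var(X_t) = 245/12 - 245*exp(-12*t/5)/12

The OU SDE dX = -theta X dt + sigma dB admits the integrating factor exp(theta t): d(exp(theta t) X_t) = sigma exp(theta t) dB_t. Integrating from 0 to t:
  X_t = x_0 * exp(-theta t) + sigma * int_0^t exp(-theta (t-s)) dB_s.
The Itô integral has mean 0 and (by the Itô isometry) variance sigma^2 * int_0^t exp(-2 theta (t - s)) ds = sigma^2 * (1 - exp(-2 theta t)) / (2 theta).
With theta = 6/5, sigma = 7, x_0 = -8/5:
  E[X_t] = -8/5 * exp(-6/5 t) = -8*exp(-6*t/5)/5
  Var(X_t) = (7)^2 * (1 - exp(-2*6/5 t)) / (2 * 6/5) = 245/12 - 245*exp(-12*t/5)/12.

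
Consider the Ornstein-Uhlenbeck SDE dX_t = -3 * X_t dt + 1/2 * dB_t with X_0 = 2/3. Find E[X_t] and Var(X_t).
E[X_t] = 2*exp(-3*t)/3; Var(X_t) = 1/24 - exp(-6*t)/24

The OU SDE dX = -theta X dt + sigma dB admits the integrating factor exp(theta t): d(exp(theta t) X_t) = sigma exp(theta t) dB_t. Integrating from 0 to t:
  X_t = x_0 * exp(-theta t) + sigma * int_0^t exp(-theta (t-s)) dB_s.
The Itô integral has mean 0 and (by the Itô isometry) variance sigma^2 * int_0^t exp(-2 theta (t - s)) ds = sigma^2 * (1 - exp(-2 theta t)) / (2 theta).
With theta = 3, sigma = 1/2, x_0 = 2/3:
  E[X_t] = 2/3 * exp(-3 t) = 2*exp(-3*t)/3
  Var(X_t) = (1/2)^2 * (1 - exp(-2*3 t)) / (2 * 3) = 1/24 - exp(-6*t)/24.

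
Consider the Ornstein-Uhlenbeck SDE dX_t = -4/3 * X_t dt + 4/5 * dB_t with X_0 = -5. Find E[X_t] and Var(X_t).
E[X_t] = -5*exp(-4*t/3); Var(X_t) = 6/25 - 6*exp(-8*t/3)/25

The OU SDE dX = -theta X dt + sigma dB admits the integrating factor exp(theta t): d(exp(theta t) X_t) = sigma exp(theta t) dB_t. Integrating from 0 to t:
  X_t = x_0 * exp(-theta t) + sigma * int_0^t exp(-theta (t-s)) dB_s.
The Itô integral has mean 0 and (by the Itô isometry) variance sigma^2 * int_0^t exp(-2 theta (t - s)) ds = sigma^2 * (1 - exp(-2 theta t)) / (2 theta).
With theta = 4/3, sigma = 4/5, x_0 = -5:
  E[X_t] = -5 * exp(-4/3 t) = -5*exp(-4*t/3)
  Var(X_t) = (4/5)^2 * (1 - exp(-2*4/3 t)) / (2 * 4/3) = 6/25 - 6*exp(-8*t/3)/25.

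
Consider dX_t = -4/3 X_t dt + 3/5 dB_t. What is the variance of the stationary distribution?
lim Var(X_t) = 27/200

The OU SDE dX = -theta X dt + sigma dB admits the integrating factor exp(theta t): d(exp(theta t) X_t) = sigma exp(theta t) dB_t. Integrating from 0 to t gives X_t = x_0 * exp(-theta t) + sigma * int_0^t exp(-theta (t-s)) dB_s for any initial x_0. The Itô integral has variance (by the Itô isometry) sigma^2 * int_0^t exp(-2 theta (t - s)) ds = sigma^2 * (1 - exp(-2 theta t)) / (2 theta), independent of x_0.
With theta = 4/3, sigma = 3/5:
  Var(X_t) = (3/5)^2 * (1 - exp(-2*4/3 t)) / (2 * 4/3) = 27/200 - 27*exp(-8*t/3)/200.
As t -> infinity, exp(-2*4/3 t) -> 0, so the stationary variance is sigma^2 / (2 theta) = 27/200.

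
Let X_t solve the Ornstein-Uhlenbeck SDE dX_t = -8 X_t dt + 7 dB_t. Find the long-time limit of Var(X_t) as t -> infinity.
lim Var(X_t) = 49/16

The OU SDE dX = -theta X dt + sigma dB admits the integrating factor exp(theta t): d(exp(theta t) X_t) = sigma exp(theta t) dB_t. Integrating from 0 to t gives X_t = x_0 * exp(-theta t) + sigma * int_0^t exp(-theta (t-s)) dB_s for any initial x_0. The Itô integral has variance (by the Itô isometry) sigma^2 * int_0^t exp(-2 theta (t - s)) ds = sigma^2 * (1 - exp(-2 theta t)) / (2 theta), independent of x_0.
With theta = 8, sigma = 7:
  Var(X_t) = (7)^2 * (1 - exp(-2*8 t)) / (2 * 8) = 49/16 - 49*exp(-16*t)/16.
As t -> infinity, exp(-2*8 t) -> 0, so the stationary variance is sigma^2 / (2 theta) = 49/16.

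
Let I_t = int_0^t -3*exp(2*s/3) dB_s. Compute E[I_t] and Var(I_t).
E[I_t] = 0; Var(I_t) = 27*exp(4*t/3)/4 - 27/4

The Itô integral of a deterministic integrand f(s) has mean 0 because each increment f(s) * (B_{s+ds} - B_s) has mean 0. By the Itô isometry:
  Var( int_0^t f(s) dB_s ) = E[ (int_0^t f(s) dB_s)^2 ] = int_0^t f(s)^2 ds.
Here f(s) = -3*exp(2*s/3), so f(s)^2 = 9*exp(4*s/3). Integrate:
  int_0^t (9*exp(4*s/3)) ds = 27*exp(4*t/3)/4 - 27/4.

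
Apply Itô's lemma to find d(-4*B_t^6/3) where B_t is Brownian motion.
d(-4*B_t^6/3) = (-20*B_t^4) dt + (-8*B_t^5) dB_t

Itô's formula for f(B_t) gives d f(B_t) = f'(B_t) dB_t + (1/2) f''(B_t) dt. Compute derivatives of f(x) = -4*x^6/3:
  f'(x)  = -8*x^5
  f''(x) = -40*x^4
Substitute x = B_t and multiply the f'' term by 1/2:
  drift     = (1/2) * (-40*x^4) evaluated at B_t = -20*B_t^4
  diffusion = (-8*x^5) evaluated at B_t = -8*B_t^5
Therefore d(-4*B_t^6/3) = (-20*B_t^4) dt + (-8*B_t^5) dB_t.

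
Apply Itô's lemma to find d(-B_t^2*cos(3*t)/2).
d(-B_t^2*cos(3*t)/2) = (3*B_t^2*sin(3*t)/2 - cos(3*t)/2) dt + (-B_t*cos(3*t)) dB_t

Itô's formula for f(t, x): d f(t, B_t) = (f_t + (1/2) f_xx) dt + f_x dB_t. Compute partials of f(t, x) = -x^2*cos(3*t)/2:
  f_t(t,x)  = 3*x^2*sin(3*t)/2
  f_x(t,x)  = -x*cos(3*t)
  f_xx(t,x) = -cos(3*t)
Assemble drift = f_t + (1/2) f_xx = 3*x^2*sin(3*t)/2 - cos(3*t)/2 and diffusion = f_x = -x*cos(3*t). Substituting x = B_t:
  d(-B_t^2*cos(3*t)/2) = (3*B_t^2*sin(3*t)/2 - cos(3*t)/2) dt + (-B_t*cos(3*t)) dB_t.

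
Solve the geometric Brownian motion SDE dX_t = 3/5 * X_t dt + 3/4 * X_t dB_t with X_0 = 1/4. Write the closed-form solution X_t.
X_t = 1/4 * exp((51/160) * t + (3/4) * B_t)

For GBM dX = mu X dt + sigma X dB with X_0 = x_0, apply Itô to Y = log X: dY = (mu - sigma^2/2) dt + sigma dB, so Y_t = log(x_0) + (mu - sigma^2/2) t + sigma B_t and hence X_t = x_0 * exp((mu - sigma^2/2) t + sigma B_t).
With mu = 3/5, sigma = 3/4, x_0 = 1/4, this gives:
  X_t = 1/4 * exp((51/160) * t + (3/4) * B_t).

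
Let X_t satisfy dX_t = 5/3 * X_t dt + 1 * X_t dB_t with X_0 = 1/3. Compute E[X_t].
E[X_t] = exp(5*t/3)/3

For GBM dX = mu X dt + sigma X dB with X_0 = x_0, apply Itô to Y = log X: dY = (mu - sigma^2/2) dt + sigma dB, so Y_t = log(x_0) + (mu - sigma^2/2) t + sigma B_t and hence X_t = x_0 * exp((mu - sigma^2/2) t + sigma B_t).
With mu = 5/3, sigma = 1, x_0 = 1/3, this gives:
  X_t = 1/3 * exp((7/6) * t + (1) * B_t).
Since sigma*B_t ~ Normal(0, sigma^2 t), E[exp(sigma*B_t)] = exp(sigma^2 t / 2); so E[X_t] = x_0 * exp((mu - sigma^2/2) t) * exp(sigma^2 t / 2) = x_0 * exp(mu t) = exp(5*t/3)/3.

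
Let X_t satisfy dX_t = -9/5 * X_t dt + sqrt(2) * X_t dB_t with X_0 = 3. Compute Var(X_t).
Var(X_t) = (9*exp(2*t) - 9)*exp(-18*t/5)

For GBM dX = mu X dt + sigma X dB with X_0 = x_0, apply Itô to Y = log X: dY = (mu - sigma^2/2) dt + sigma dB, so Y_t = log(x_0) + (mu - sigma^2/2) t + sigma B_t and hence X_t = x_0 * exp((mu - sigma^2/2) t + sigma B_t).
With mu = -9/5, sigma = sqrt(2), x_0 = 3, this gives:
  X_t = 3 * exp((-14/5) * t + (sqrt(2)) * B_t).
Since sigma*B_t ~ Normal(0, sigma^2 t), E[exp(sigma*B_t)] = exp(sigma^2 t / 2); so E[X_t] = x_0 * exp((mu - sigma^2/2) t) * exp(sigma^2 t / 2) = x_0 * exp(mu t) = 3*exp(-9*t/5).
Var(X_t) = E[X_t^2] - (E[X_t])^2 = x_0^2 * exp(2 mu t) * (exp(sigma^2 t) - 1) = (9*exp(2*t) - 9)*exp(-18*t/5).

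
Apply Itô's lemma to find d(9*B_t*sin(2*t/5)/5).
d(9*B_t*sin(2*t/5)/5) = (18*B_t*cos(2*t/5)/25) dt + (9*sin(2*t/5)/5) dB_t

Itô's formula for f(t, x): d f(t, B_t) = (f_t + (1/2) f_xx) dt + f_x dB_t. Compute partials of f(t, x) = 9*x*sin(2*t/5)/5:
  f_t(t,x)  = 18*x*cos(2*t/5)/25
  f_x(t,x)  = 9*sin(2*t/5)/5
  f_xx(t,x) = 0
Assemble drift = f_t + (1/2) f_xx = 18*x*cos(2*t/5)/25 and diffusion = f_x = 9*sin(2*t/5)/5. Substituting x = B_t:
  d(9*B_t*sin(2*t/5)/5) = (18*B_t*cos(2*t/5)/25) dt + (9*sin(2*t/5)/5) dB_t.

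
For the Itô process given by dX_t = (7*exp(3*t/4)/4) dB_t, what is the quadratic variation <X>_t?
<X>_t = 49*exp(3*t/2)/24 - 49/24

For an Itô process dX_t = a(t) dt + b(t) dB_t, the quadratic variation is <X>_t = int_0^t b(s)^2 ds (the drift term does not contribute). Here b(s) = 7*exp(3*s/4)/4, so
  b(s)^2 = 49*exp(3*s/2)/16.
Integrating from 0 to t:
  <X>_t = int_0^t (49*exp(3*s/2)/16) ds = 49*exp(3*t/2)/24 - 49/24.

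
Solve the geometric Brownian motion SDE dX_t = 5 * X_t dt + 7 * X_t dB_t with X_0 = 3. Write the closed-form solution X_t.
X_t = 3 * exp((-39/2) * t + (7) * B_t)

For GBM dX = mu X dt + sigma X dB with X_0 = x_0, apply Itô to Y = log X: dY = (mu - sigma^2/2) dt + sigma dB, so Y_t = log(x_0) + (mu - sigma^2/2) t + sigma B_t and hence X_t = x_0 * exp((mu - sigma^2/2) t + sigma B_t).
With mu = 5, sigma = 7, x_0 = 3, this gives:
  X_t = 3 * exp((-39/2) * t + (7) * B_t).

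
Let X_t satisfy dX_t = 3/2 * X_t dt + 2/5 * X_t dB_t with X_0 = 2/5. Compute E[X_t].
E[X_t] = 2*exp(3*t/2)/5

For GBM dX = mu X dt + sigma X dB with X_0 = x_0, apply Itô to Y = log X: dY = (mu - sigma^2/2) dt + sigma dB, so Y_t = log(x_0) + (mu - sigma^2/2) t + sigma B_t and hence X_t = x_0 * exp((mu - sigma^2/2) t + sigma B_t).
With mu = 3/2, sigma = 2/5, x_0 = 2/5, this gives:
  X_t = 2/5 * exp((71/50) * t + (2/5) * B_t).
Since sigma*B_t ~ Normal(0, sigma^2 t), E[exp(sigma*B_t)] = exp(sigma^2 t / 2); so E[X_t] = x_0 * exp((mu - sigma^2/2) t) * exp(sigma^2 t / 2) = x_0 * exp(mu t) = 2*exp(3*t/2)/5.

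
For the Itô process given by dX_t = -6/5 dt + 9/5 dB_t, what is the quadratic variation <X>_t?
<X>_t = 81*t/25

For an Itô process dX_t = a(t) dt + b(t) dB_t, the quadratic variation is <X>_t = int_0^t b(s)^2 ds (the drift term does not contribute). Here b(s) = 9/5, so
  b(s)^2 = 81/25.
Integrating from 0 to t:
  <X>_t = int_0^t (81/25) ds = 81*t/25.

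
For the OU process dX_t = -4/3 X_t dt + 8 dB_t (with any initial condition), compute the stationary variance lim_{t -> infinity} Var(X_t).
lim Var(X_t) = 24

The OU SDE dX = -theta X dt + sigma dB admits the integrating factor exp(theta t): d(exp(theta t) X_t) = sigma exp(theta t) dB_t. Integrating from 0 to t gives X_t = x_0 * exp(-theta t) + sigma * int_0^t exp(-theta (t-s)) dB_s for any initial x_0. The Itô integral has variance (by the Itô isometry) sigma^2 * int_0^t exp(-2 theta (t - s)) ds = sigma^2 * (1 - exp(-2 theta t)) / (2 theta), independent of x_0.
With theta = 4/3, sigma = 8:
  Var(X_t) = (8)^2 * (1 - exp(-2*4/3 t)) / (2 * 4/3) = 24 - 24*exp(-8*t/3).
As t -> infinity, exp(-2*4/3 t) -> 0, so the stationary variance is sigma^2 / (2 theta) = 24.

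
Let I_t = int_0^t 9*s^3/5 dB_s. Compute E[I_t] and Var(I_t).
E[I_t] = 0; Var(I_t) = 81*t^7/175

The Itô integral of a deterministic integrand f(s) has mean 0 because each increment f(s) * (B_{s+ds} - B_s) has mean 0. By the Itô isometry:
  Var( int_0^t f(s) dB_s ) = E[ (int_0^t f(s) dB_s)^2 ] = int_0^t f(s)^2 ds.
Here f(s) = 9*s^3/5, so f(s)^2 = 81*s^6/25. Integrate:
  int_0^t (81*s^6/25) ds = 81*t^7/175.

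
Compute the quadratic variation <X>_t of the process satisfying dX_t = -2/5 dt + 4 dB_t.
<X>_t = 16*t

For an Itô process dX_t = a(t) dt + b(t) dB_t, the quadratic variation is <X>_t = int_0^t b(s)^2 ds (the drift term does not contribute). Here b(s) = 4, so
  b(s)^2 = 16.
Integrating from 0 to t:
  <X>_t = int_0^t (16) ds = 16*t.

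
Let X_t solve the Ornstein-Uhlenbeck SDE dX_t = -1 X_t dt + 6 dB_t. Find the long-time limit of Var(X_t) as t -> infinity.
lim Var(X_t) = 18

The OU SDE dX = -theta X dt + sigma dB admits the integrating factor exp(theta t): d(exp(theta t) X_t) = sigma exp(theta t) dB_t. Integrating from 0 to t gives X_t = x_0 * exp(-theta t) + sigma * int_0^t exp(-theta (t-s)) dB_s for any initial x_0. The Itô integral has variance (by the Itô isometry) sigma^2 * int_0^t exp(-2 theta (t - s)) ds = sigma^2 * (1 - exp(-2 theta t)) / (2 theta), independent of x_0.
With theta = 1, sigma = 6:
  Var(X_t) = (6)^2 * (1 - exp(-2*1 t)) / (2 * 1) = 18 - 18*exp(-2*t).
As t -> infinity, exp(-2*1 t) -> 0, so the stationary variance is sigma^2 / (2 theta) = 18.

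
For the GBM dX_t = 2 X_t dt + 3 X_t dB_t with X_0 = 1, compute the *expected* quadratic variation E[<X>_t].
E[<X>_t] = 9*exp(13*t)/13 - 9/13

<X>_t = int_0^t (3 * X_s)^2 ds. Taking expectation inside the integral: E[<X>_t] = 3^2 * int_0^t E[X_s^2] ds. For GBM, E[X_s^2] = x_0^2 * exp((2 mu + sigma^2) s). Integrating:
  E[<X>_t] = 3^2 * 1^2 * (exp((2*2 + 3^2) t) - 1) / (2*2 + 3^2)
           = 3^2 * 1^2 * (exp(13 t) - 1) / 13 = 9*exp(13*t)/13 - 9/13.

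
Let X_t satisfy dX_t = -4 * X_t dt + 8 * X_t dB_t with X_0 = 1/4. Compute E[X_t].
E[X_t] = exp(-4*t)/4

For GBM dX = mu X dt + sigma X dB with X_0 = x_0, apply Itô to Y = log X: dY = (mu - sigma^2/2) dt + sigma dB, so Y_t = log(x_0) + (mu - sigma^2/2) t + sigma B_t and hence X_t = x_0 * exp((mu - sigma^2/2) t + sigma B_t).
With mu = -4, sigma = 8, x_0 = 1/4, this gives:
  X_t = 1/4 * exp((-36) * t + (8) * B_t).
Since sigma*B_t ~ Normal(0, sigma^2 t), E[exp(sigma*B_t)] = exp(sigma^2 t / 2); so E[X_t] = x_0 * exp((mu - sigma^2/2) t) * exp(sigma^2 t / 2) = x_0 * exp(mu t) = exp(-4*t)/4.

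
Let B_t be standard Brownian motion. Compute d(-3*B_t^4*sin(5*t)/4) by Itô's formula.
d(-3*B_t^4*sin(5*t)/4) = (-3*B_t^2*(5*B_t^2*cos(5*t) + 6*sin(5*t))/4) dt + (-3*B_t^3*sin(5*t)) dB_t

Itô's formula for f(t, x): d f(t, B_t) = (f_t + (1/2) f_xx) dt + f_x dB_t. Compute partials of f(t, x) = -3*x^4*sin(5*t)/4:
  f_t(t,x)  = -15*x^4*cos(5*t)/4
  f_x(t,x)  = -3*x^3*sin(5*t)
  f_xx(t,x) = -9*x^2*sin(5*t)
Assemble drift = f_t + (1/2) f_xx = -3*x^2*(5*x^2*cos(5*t) + 6*sin(5*t))/4 and diffusion = f_x = -3*x^3*sin(5*t). Substituting x = B_t:
  d(-3*B_t^4*sin(5*t)/4) = (-3*B_t^2*(5*B_t^2*cos(5*t) + 6*sin(5*t))/4) dt + (-3*B_t^3*sin(5*t)) dB_t.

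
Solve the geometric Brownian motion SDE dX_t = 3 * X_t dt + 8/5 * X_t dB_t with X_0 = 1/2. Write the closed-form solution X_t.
X_t = 1/2 * exp((43/25) * t + (8/5) * B_t)

For GBM dX = mu X dt + sigma X dB with X_0 = x_0, apply Itô to Y = log X: dY = (mu - sigma^2/2) dt + sigma dB, so Y_t = log(x_0) + (mu - sigma^2/2) t + sigma B_t and hence X_t = x_0 * exp((mu - sigma^2/2) t + sigma B_t).
With mu = 3, sigma = 8/5, x_0 = 1/2, this gives:
  X_t = 1/2 * exp((43/25) * t + (8/5) * B_t).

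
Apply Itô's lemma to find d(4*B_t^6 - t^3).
d(4*B_t^6 - t^3) = (60*B_t^4 - 3*t^2) dt + (24*B_t^5) dB_t

Itô's formula for f(t, x): d f(t, B_t) = (f_t + (1/2) f_xx) dt + f_x dB_t. Compute partials of f(t, x) = -t^3 + 4*x^6:
  f_t(t,x)  = -3*t^2
  f_x(t,x)  = 24*x^5
  f_xx(t,x) = 120*x^4
Assemble drift = f_t + (1/2) f_xx = -3*t^2 + 60*x^4 and diffusion = f_x = 24*x^5. Substituting x = B_t:
  d(4*B_t^6 - t^3) = (60*B_t^4 - 3*t^2) dt + (24*B_t^5) dB_t.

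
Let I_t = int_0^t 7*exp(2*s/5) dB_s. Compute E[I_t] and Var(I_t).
E[I_t] = 0; Var(I_t) = 245*exp(4*t/5)/4 - 245/4

The Itô integral of a deterministic integrand f(s) has mean 0 because each increment f(s) * (B_{s+ds} - B_s) has mean 0. By the Itô isometry:
  Var( int_0^t f(s) dB_s ) = E[ (int_0^t f(s) dB_s)^2 ] = int_0^t f(s)^2 ds.
Here f(s) = 7*exp(2*s/5), so f(s)^2 = 49*exp(4*s/5). Integrate:
  int_0^t (49*exp(4*s/5)) ds = 245*exp(4*t/5)/4 - 245/4.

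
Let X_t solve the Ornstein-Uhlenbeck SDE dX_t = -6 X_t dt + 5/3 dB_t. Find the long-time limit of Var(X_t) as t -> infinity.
lim Var(X_t) = 25/108

The OU SDE dX = -theta X dt + sigma dB admits the integrating factor exp(theta t): d(exp(theta t) X_t) = sigma exp(theta t) dB_t. Integrating from 0 to t gives X_t = x_0 * exp(-theta t) + sigma * int_0^t exp(-theta (t-s)) dB_s for any initial x_0. The Itô integral has variance (by the Itô isometry) sigma^2 * int_0^t exp(-2 theta (t - s)) ds = sigma^2 * (1 - exp(-2 theta t)) / (2 theta), independent of x_0.
With theta = 6, sigma = 5/3:
  Var(X_t) = (5/3)^2 * (1 - exp(-2*6 t)) / (2 * 6) = 25/108 - 25*exp(-12*t)/108.
As t -> infinity, exp(-2*6 t) -> 0, so the stationary variance is sigma^2 / (2 theta) = 25/108.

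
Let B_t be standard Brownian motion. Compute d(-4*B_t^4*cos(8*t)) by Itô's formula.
d(-4*B_t^4*cos(8*t)) = (B_t^2*(32*B_t^2*sin(8*t) - 24*cos(8*t))) dt + (-16*B_t^3*cos(8*t)) dB_t

Itô's formula for f(t, x): d f(t, B_t) = (f_t + (1/2) f_xx) dt + f_x dB_t. Compute partials of f(t, x) = -4*x^4*cos(8*t):
  f_t(t,x)  = 32*x^4*sin(8*t)
  f_x(t,x)  = -16*x^3*cos(8*t)
  f_xx(t,x) = -48*x^2*cos(8*t)
Assemble drift = f_t + (1/2) f_xx = x^2*(32*x^2*sin(8*t) - 24*cos(8*t)) and diffusion = f_x = -16*x^3*cos(8*t). Substituting x = B_t:
  d(-4*B_t^4*cos(8*t)) = (B_t^2*(32*B_t^2*sin(8*t) - 24*cos(8*t))) dt + (-16*B_t^3*cos(8*t)) dB_t.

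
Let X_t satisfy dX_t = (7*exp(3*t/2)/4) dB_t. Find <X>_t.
<X>_t = 49*exp(3*t)/48 - 49/48

For an Itô process dX_t = a(t) dt + b(t) dB_t, the quadratic variation is <X>_t = int_0^t b(s)^2 ds (the drift term does not contribute). Here b(s) = 7*exp(3*s/2)/4, so
  b(s)^2 = 49*exp(3*s)/16.
Integrating from 0 to t:
  <X>_t = int_0^t (49*exp(3*s)/16) ds = 49*exp(3*t)/48 - 49/48.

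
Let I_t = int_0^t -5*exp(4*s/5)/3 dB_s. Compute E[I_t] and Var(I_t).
E[I_t] = 0; Var(I_t) = 125*exp(8*t/5)/72 - 125/72

The Itô integral of a deterministic integrand f(s) has mean 0 because each increment f(s) * (B_{s+ds} - B_s) has mean 0. By the Itô isometry:
  Var( int_0^t f(s) dB_s ) = E[ (int_0^t f(s) dB_s)^2 ] = int_0^t f(s)^2 ds.
Here f(s) = -5*exp(4*s/5)/3, so f(s)^2 = 25*exp(8*s/5)/9. Integrate:
  int_0^t (25*exp(8*s/5)/9) ds = 125*exp(8*t/5)/72 - 125/72.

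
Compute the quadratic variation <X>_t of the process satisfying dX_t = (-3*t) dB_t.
<X>_t = 3*t^3

For an Itô process dX_t = a(t) dt + b(t) dB_t, the quadratic variation is <X>_t = int_0^t b(s)^2 ds (the drift term does not contribute). Here b(s) = -3*s, so
  b(s)^2 = 9*s^2.
Integrating from 0 to t:
  <X>_t = int_0^t (9*s^2) ds = 3*t^3.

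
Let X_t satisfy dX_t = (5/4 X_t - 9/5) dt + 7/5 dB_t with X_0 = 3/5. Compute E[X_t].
E[X_t] = 36/25 - 21*exp(5*t/4)/25

Taking expectations and using E[dB_t] = 0, the mean m(t) = E[X_t] satisfies the ODE m'(t) = a m(t) + b with m(0) = x_0. With a = 5/4, b = -9/5, x_0 = 3/5, the solution is
  m(t) = x_0 * exp(a t) + (b/a) * (exp(a t) - 1)
       = (3/5) * exp((5/4) t) + ((-9/5)/(5/4)) * (exp((5/4) t) - 1)
       = 36/25 - 21*exp(5*t/4)/25.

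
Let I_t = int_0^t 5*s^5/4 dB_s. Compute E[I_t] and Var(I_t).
E[I_t] = 0; Var(I_t) = 25*t^11/176

The Itô integral of a deterministic integrand f(s) has mean 0 because each increment f(s) * (B_{s+ds} - B_s) has mean 0. By the Itô isometry:
  Var( int_0^t f(s) dB_s ) = E[ (int_0^t f(s) dB_s)^2 ] = int_0^t f(s)^2 ds.
Here f(s) = 5*s^5/4, so f(s)^2 = 25*s^10/16. Integrate:
  int_0^t (25*s^10/16) ds = 25*t^11/176.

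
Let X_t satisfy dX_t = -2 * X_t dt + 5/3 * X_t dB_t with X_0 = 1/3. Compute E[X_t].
E[X_t] = exp(-2*t)/3

For GBM dX = mu X dt + sigma X dB with X_0 = x_0, apply Itô to Y = log X: dY = (mu - sigma^2/2) dt + sigma dB, so Y_t = log(x_0) + (mu - sigma^2/2) t + sigma B_t and hence X_t = x_0 * exp((mu - sigma^2/2) t + sigma B_t).
With mu = -2, sigma = 5/3, x_0 = 1/3, this gives:
  X_t = 1/3 * exp((-61/18) * t + (5/3) * B_t).
Since sigma*B_t ~ Normal(0, sigma^2 t), E[exp(sigma*B_t)] = exp(sigma^2 t / 2); so E[X_t] = x_0 * exp((mu - sigma^2/2) t) * exp(sigma^2 t / 2) = x_0 * exp(mu t) = exp(-2*t)/3.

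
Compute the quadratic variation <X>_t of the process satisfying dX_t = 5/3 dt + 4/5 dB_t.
<X>_t = 16*t/25

For an Itô process dX_t = a(t) dt + b(t) dB_t, the quadratic variation is <X>_t = int_0^t b(s)^2 ds (the drift term does not contribute). Here b(s) = 4/5, so
  b(s)^2 = 16/25.
Integrating from 0 to t:
  <X>_t = int_0^t (16/25) ds = 16*t/25.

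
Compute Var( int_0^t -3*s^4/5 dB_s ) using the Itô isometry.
Var = t^9/25

The Itô integral of a deterministic integrand f(s) has mean 0 because each increment f(s) * (B_{s+ds} - B_s) has mean 0. By the Itô isometry:
  Var( int_0^t f(s) dB_s ) = E[ (int_0^t f(s) dB_s)^2 ] = int_0^t f(s)^2 ds.
Here f(s) = -3*s^4/5, so f(s)^2 = 9*s^8/25. Integrate:
  int_0^t (9*s^8/25) ds = t^9/25.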